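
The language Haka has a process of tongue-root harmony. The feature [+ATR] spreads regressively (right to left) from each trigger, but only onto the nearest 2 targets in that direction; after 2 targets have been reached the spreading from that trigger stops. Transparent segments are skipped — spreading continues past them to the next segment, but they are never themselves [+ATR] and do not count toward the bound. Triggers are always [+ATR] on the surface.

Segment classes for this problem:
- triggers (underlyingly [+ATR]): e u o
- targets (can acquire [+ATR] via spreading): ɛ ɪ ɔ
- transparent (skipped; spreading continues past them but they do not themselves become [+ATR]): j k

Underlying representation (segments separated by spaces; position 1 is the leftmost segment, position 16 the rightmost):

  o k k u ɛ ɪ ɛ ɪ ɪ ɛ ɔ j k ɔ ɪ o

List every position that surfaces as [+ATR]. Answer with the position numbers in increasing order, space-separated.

From /o/ at 1 leftward: word edge.
From /u/ at 4 leftward: 3 /k/ transparent; 2 /k/ transparent; 1 /o/ is itself a trigger — this domain ends here.
From /o/ at 16 leftward: 15 /ɪ/ → [+ATR]; 14 /ɔ/ → [+ATR]; bound reached.
Targets with no active source: positions 5 6 7 8 9 10 11 stay [-ATR].

1 4 14 15 16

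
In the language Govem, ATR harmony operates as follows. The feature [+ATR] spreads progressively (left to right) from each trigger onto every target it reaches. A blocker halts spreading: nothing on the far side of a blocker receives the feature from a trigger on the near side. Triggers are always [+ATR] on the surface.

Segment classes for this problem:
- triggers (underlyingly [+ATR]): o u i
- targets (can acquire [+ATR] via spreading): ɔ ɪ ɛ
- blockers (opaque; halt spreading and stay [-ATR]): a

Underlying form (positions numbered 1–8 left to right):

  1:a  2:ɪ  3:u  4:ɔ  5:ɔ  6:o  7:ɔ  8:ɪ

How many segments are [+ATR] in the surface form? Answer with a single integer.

From /u/ at 3 rightward: 4 /ɔ/ → [+ATR]; 5 /ɔ/ → [+ATR]; 6 /o/ is itself a trigger — this domain ends here.
From /o/ at 6 rightward: 7 /ɔ/ → [+ATR]; 8 /ɪ/ → [+ATR]; word edge.
Target with no active source: position 2 stays [-ATR].
[+ATR] positions on the surface: 3 4 5 6 7 8.

6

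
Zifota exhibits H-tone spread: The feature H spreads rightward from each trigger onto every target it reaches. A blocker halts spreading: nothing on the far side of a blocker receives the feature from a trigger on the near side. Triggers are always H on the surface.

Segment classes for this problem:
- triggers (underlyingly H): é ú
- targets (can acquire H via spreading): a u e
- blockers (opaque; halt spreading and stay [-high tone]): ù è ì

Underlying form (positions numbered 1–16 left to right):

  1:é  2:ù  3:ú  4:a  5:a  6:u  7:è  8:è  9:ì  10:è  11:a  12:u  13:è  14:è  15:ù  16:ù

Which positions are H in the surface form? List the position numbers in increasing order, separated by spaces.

1 3 4 5 6

From /é/ at 1 rightward: 2 /ù/ blocks.
From /ú/ at 3 rightward: 4 /a/ → H; 5 /a/ → H; 6 /u/ → H; 7 /è/ blocks.
Targets with no active source: positions 11 12 stay [-high tone].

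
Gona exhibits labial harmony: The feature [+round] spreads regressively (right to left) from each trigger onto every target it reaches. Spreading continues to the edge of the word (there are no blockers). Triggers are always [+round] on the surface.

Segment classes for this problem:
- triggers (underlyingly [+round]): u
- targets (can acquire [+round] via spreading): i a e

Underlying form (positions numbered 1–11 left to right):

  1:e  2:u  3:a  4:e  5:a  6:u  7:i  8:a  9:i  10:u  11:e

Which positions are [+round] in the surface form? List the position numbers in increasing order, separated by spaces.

From /u/ at 2 leftward: 1 /e/ → [+round]; word edge.
From /u/ at 6 leftward: 5 /a/ → [+round]; 4 /e/ → [+round]; 3 /a/ → [+round]; 2 /u/ is itself a trigger — this domain ends here.
From /u/ at 10 leftward: 9 /i/ → [+round]; 8 /a/ → [+round]; 7 /i/ → [+round]; 6 /u/ is itself a trigger — this domain ends here.
Target with no active source: position 11 stays [-round].

1 2 3 4 5 6 7 8 9 10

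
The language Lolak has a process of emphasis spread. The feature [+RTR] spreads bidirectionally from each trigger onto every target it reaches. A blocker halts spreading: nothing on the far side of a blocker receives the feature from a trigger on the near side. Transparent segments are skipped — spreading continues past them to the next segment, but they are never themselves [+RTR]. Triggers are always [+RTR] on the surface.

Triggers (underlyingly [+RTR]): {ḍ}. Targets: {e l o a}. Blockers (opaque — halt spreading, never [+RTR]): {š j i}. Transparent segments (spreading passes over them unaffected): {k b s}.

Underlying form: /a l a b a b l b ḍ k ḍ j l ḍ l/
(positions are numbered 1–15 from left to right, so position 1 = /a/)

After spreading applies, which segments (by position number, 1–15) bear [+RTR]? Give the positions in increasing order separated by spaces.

From /ḍ/ at 9 rightward: 10 /k/ transparent; 11 /ḍ/ is itself a trigger — this domain ends here.
From /ḍ/ at 9 leftward: 8 /b/ transparent; 7 /l/ → [+RTR]; 6 /b/ transparent; 5 /a/ → [+RTR]; 4 /b/ transparent; 3 /a/ → [+RTR]; 2 /l/ → [+RTR]; 1 /a/ → [+RTR]; word edge.
From /ḍ/ at 11 rightward: 12 /j/ blocks.
From /ḍ/ at 11 leftward: 10 /k/ transparent; 9 /ḍ/ is itself a trigger — this domain ends here.
From /ḍ/ at 14 rightward: 15 /l/ → [+RTR]; word edge.
From /ḍ/ at 14 leftward: 13 /l/ → [+RTR]; 12 /j/ blocks.

1 2 3 5 7 9 11 13 14 15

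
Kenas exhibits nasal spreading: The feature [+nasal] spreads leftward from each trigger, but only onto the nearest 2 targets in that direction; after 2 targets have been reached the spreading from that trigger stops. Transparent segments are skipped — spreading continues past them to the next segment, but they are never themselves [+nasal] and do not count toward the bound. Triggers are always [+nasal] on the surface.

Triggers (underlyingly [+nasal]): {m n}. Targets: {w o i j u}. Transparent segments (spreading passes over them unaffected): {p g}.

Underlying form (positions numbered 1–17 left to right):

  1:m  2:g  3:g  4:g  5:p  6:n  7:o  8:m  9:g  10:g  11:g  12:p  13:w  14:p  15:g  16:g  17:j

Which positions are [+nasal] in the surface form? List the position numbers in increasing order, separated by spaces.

1 6 7 8

From /m/ at 1 leftward: word edge.
From /n/ at 6 leftward: 5 /p/ transparent; 4 /g/ transparent; 3 /g/ transparent; 2 /g/ transparent; 1 /m/ is itself a trigger — this domain ends here.
From /m/ at 8 leftward: 7 /o/ → [+nasal]; 6 /n/ is itself a trigger — this domain ends here.
Targets with no active source: positions 13 17 stay [-nasal].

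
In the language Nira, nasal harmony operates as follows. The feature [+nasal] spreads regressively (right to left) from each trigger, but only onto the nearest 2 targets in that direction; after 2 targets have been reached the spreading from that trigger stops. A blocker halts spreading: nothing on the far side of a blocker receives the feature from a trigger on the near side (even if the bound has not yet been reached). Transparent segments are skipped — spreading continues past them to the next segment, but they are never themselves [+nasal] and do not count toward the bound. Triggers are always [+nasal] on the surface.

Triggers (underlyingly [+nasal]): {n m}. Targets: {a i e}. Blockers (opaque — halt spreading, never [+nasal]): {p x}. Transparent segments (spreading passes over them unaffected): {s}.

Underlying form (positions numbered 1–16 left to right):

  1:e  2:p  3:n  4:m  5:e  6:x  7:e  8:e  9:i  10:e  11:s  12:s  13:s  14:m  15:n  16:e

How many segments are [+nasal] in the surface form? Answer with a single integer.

From /n/ at 3 leftward: 2 /p/ blocks.
From /m/ at 4 leftward: 3 /n/ is itself a trigger — this domain ends here.
From /m/ at 14 leftward: 13 /s/ transparent; 12 /s/ transparent; 11 /s/ transparent; 10 /e/ → [+nasal]; 9 /i/ → [+nasal]; bound reached.
From /n/ at 15 leftward: 14 /m/ is itself a trigger — this domain ends here.
Targets with no active source: positions 1 5 7 8 16 stay [-nasal].
[+nasal] positions on the surface: 3 4 9 10 14 15.

6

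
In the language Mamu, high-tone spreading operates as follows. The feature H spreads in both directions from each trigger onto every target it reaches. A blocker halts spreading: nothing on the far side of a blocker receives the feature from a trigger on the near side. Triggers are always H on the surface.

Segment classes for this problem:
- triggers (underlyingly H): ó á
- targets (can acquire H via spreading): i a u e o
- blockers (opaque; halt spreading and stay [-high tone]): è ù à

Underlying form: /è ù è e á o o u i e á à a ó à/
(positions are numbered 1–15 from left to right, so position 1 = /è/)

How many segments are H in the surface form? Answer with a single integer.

10

From /á/ at 5 rightward: 6 /o/ → H; 7 /o/ → H; 8 /u/ → H; 9 /i/ → H; 10 /e/ → H; 11 /á/ is itself a trigger — this domain ends here.
From /á/ at 5 leftward: 4 /e/ → H; 3 /è/ blocks.
From /á/ at 11 rightward: 12 /à/ blocks.
From /á/ at 11 leftward: 10 /e/ → H; 9 /i/ → H; 8 /u/ → H; 7 /o/ → H; 6 /o/ → H; 5 /á/ is itself a trigger — this domain ends here.
From /ó/ at 14 rightward: 15 /à/ blocks.
From /ó/ at 14 leftward: 13 /a/ → H; 12 /à/ blocks.
H positions on the surface: 4 5 6 7 8 9 10 11 13 14.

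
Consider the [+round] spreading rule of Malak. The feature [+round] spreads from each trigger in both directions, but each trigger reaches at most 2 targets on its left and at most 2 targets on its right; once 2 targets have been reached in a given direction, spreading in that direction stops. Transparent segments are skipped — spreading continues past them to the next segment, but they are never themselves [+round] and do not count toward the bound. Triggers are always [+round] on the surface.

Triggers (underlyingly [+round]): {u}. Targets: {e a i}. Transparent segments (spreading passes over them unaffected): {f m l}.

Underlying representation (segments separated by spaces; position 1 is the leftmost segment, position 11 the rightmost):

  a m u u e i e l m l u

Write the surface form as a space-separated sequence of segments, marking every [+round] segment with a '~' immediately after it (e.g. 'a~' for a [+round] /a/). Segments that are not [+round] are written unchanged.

a~ m u~ u~ e~ i~ e~ l m l u~

From /u/ at 3 rightward: 4 /u/ is itself a trigger — this domain ends here.
From /u/ at 3 leftward: 2 /m/ transparent; 1 /a/ → [+round]; word edge.
From /u/ at 4 rightward: 5 /e/ → [+round]; 6 /i/ → [+round]; bound reached.
From /u/ at 4 leftward: 3 /u/ is itself a trigger — this domain ends here.
From /u/ at 11 rightward: word edge.
From /u/ at 11 leftward: 10 /l/ transparent; 9 /m/ transparent; 8 /l/ transparent; 7 /e/ → [+round]; 6 /i/ → [+round]; bound reached.
[+round] positions on the surface: 1 3 4 5 6 7 11.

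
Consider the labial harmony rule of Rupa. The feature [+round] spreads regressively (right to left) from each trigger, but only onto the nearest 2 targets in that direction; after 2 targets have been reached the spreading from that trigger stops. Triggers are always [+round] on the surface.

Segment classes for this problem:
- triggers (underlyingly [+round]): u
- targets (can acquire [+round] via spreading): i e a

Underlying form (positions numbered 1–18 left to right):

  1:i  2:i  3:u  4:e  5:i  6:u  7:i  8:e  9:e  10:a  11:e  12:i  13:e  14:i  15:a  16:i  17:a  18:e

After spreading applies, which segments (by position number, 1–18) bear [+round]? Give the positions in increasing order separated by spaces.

From /u/ at 3 leftward: 2 /i/ → [+round]; 1 /i/ → [+round]; bound reached.
From /u/ at 6 leftward: 5 /i/ → [+round]; 4 /e/ → [+round]; bound reached.
Targets with no active source: positions 7 8 9 10 11 12 13 14 15 16 17 18 stay [-round].

1 2 3 4 5 6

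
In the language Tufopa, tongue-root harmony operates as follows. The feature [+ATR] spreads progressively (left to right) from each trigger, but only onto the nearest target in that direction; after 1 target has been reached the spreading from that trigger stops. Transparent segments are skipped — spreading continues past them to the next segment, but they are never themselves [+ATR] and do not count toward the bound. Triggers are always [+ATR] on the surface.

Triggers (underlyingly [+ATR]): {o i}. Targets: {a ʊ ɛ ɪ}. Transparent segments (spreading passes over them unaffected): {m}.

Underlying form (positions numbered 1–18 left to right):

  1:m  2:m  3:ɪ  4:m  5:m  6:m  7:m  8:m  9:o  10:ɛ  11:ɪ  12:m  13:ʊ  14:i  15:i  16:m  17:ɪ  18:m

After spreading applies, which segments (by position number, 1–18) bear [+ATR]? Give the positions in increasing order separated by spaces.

9 10 14 15 17

From /o/ at 9 rightward: 10 /ɛ/ → [+ATR]; bound reached.
From /i/ at 14 rightward: 15 /i/ is itself a trigger — this domain ends here.
From /i/ at 15 rightward: 16 /m/ transparent; 17 /ɪ/ → [+ATR]; bound reached.
Targets with no active source: positions 3 11 13 stay [-ATR].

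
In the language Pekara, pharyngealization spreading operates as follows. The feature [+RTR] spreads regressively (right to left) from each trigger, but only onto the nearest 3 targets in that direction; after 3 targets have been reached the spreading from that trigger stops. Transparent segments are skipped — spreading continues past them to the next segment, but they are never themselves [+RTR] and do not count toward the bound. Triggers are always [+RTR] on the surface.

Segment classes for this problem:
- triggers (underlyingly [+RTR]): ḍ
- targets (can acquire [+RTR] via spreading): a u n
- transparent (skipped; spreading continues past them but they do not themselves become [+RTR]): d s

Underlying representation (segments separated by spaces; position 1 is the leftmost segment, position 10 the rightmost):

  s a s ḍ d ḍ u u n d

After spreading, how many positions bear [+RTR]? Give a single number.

From /ḍ/ at 4 leftward: 3 /s/ transparent; 2 /a/ → [+RTR]; 1 /s/ transparent; word edge.
From /ḍ/ at 6 leftward: 5 /d/ transparent; 4 /ḍ/ is itself a trigger — this domain ends here.
Targets with no active source: positions 7 8 9 stay [-emphatic].
[+RTR] positions on the surface: 2 4 6.

3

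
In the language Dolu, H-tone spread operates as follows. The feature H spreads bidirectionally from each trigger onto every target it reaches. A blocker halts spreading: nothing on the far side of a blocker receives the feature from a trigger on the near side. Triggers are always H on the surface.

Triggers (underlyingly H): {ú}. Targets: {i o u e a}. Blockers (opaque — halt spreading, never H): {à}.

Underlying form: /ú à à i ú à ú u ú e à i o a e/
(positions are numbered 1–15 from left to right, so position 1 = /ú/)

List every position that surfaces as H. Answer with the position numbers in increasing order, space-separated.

From /ú/ at 1 rightward: 2 /à/ blocks.
From /ú/ at 1 leftward: word edge.
From /ú/ at 5 rightward: 6 /à/ blocks.
From /ú/ at 5 leftward: 4 /i/ → H; 3 /à/ blocks.
From /ú/ at 7 rightward: 8 /u/ → H; 9 /ú/ is itself a trigger — this domain ends here.
From /ú/ at 7 leftward: 6 /à/ blocks.
From /ú/ at 9 rightward: 10 /e/ → H; 11 /à/ blocks.
From /ú/ at 9 leftward: 8 /u/ → H; 7 /ú/ is itself a trigger — this domain ends here.
Targets with no active source: positions 12 13 14 15 stay [-high tone].

1 4 5 7 8 9 10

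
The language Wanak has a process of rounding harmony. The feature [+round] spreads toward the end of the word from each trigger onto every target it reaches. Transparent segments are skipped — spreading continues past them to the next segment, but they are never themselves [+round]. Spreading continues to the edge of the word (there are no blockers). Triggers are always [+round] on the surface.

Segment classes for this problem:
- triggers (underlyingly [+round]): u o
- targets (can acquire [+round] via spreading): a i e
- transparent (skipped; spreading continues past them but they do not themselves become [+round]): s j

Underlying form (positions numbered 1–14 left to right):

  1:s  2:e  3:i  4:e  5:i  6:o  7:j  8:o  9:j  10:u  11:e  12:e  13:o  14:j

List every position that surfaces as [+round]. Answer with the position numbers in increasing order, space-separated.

6 8 10 11 12 13

From /o/ at 6 rightward: 7 /j/ transparent; 8 /o/ is itself a trigger — this domain ends here.
From /o/ at 8 rightward: 9 /j/ transparent; 10 /u/ is itself a trigger — this domain ends here.
From /u/ at 10 rightward: 11 /e/ → [+round]; 12 /e/ → [+round]; 13 /o/ is itself a trigger — this domain ends here.
From /o/ at 13 rightward: 14 /j/ transparent; word edge.
Targets with no active source: positions 2 3 4 5 stay [-round].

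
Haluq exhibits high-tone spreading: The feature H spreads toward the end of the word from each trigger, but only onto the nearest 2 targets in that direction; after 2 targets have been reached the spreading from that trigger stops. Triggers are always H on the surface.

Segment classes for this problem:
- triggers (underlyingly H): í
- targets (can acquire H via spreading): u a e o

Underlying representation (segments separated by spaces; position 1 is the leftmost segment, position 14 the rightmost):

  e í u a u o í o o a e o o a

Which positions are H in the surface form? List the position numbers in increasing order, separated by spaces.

From /í/ at 2 rightward: 3 /u/ → H; 4 /a/ → H; bound reached.
From /í/ at 7 rightward: 8 /o/ → H; 9 /o/ → H; bound reached.
Targets with no active source: positions 1 5 6 10 11 12 13 14 stay [-high tone].

2 3 4 7 8 9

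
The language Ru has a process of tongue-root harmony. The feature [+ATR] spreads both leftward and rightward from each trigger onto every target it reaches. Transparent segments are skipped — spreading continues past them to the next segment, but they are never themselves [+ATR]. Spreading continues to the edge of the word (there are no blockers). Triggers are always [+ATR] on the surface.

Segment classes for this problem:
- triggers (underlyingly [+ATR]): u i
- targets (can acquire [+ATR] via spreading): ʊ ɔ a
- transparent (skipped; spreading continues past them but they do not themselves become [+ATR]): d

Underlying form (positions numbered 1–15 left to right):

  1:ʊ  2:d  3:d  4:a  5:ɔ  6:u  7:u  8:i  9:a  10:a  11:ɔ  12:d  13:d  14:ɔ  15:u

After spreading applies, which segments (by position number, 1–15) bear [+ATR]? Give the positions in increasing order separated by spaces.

1 4 5 6 7 8 9 10 11 14 15

From /u/ at 6 rightward: 7 /u/ is itself a trigger — this domain ends here.
From /u/ at 6 leftward: 5 /ɔ/ → [+ATR]; 4 /a/ → [+ATR]; 3 /d/ transparent; 2 /d/ transparent; 1 /ʊ/ → [+ATR]; word edge.
From /u/ at 7 rightward: 8 /i/ is itself a trigger — this domain ends here.
From /u/ at 7 leftward: 6 /u/ is itself a trigger — this domain ends here.
From /i/ at 8 rightward: 9 /a/ → [+ATR]; 10 /a/ → [+ATR]; 11 /ɔ/ → [+ATR]; 12 /d/ transparent; 13 /d/ transparent; 14 /ɔ/ → [+ATR]; 15 /u/ is itself a trigger — this domain ends here.
From /i/ at 8 leftward: 7 /u/ is itself a trigger — this domain ends here.
From /u/ at 15 rightward: word edge.
From /u/ at 15 leftward: 14 /ɔ/ → [+ATR]; 13 /d/ transparent; 12 /d/ transparent; 11 /ɔ/ → [+ATR]; 10 /a/ → [+ATR]; 9 /a/ → [+ATR]; 8 /i/ is itself a trigger — this domain ends here.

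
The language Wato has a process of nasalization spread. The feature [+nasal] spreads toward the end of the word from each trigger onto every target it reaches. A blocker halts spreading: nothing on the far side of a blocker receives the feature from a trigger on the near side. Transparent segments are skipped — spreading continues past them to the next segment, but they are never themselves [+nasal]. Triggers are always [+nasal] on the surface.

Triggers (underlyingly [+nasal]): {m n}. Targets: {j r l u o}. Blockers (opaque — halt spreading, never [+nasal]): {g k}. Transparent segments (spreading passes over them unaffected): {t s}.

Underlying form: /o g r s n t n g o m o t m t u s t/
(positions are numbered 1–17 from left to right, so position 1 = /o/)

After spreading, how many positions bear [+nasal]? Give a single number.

From /n/ at 5 rightward: 6 /t/ transparent; 7 /n/ is itself a trigger — this domain ends here.
From /n/ at 7 rightward: 8 /g/ blocks.
From /m/ at 10 rightward: 11 /o/ → [+nasal]; 12 /t/ transparent; 13 /m/ is itself a trigger — this domain ends here.
From /m/ at 13 rightward: 14 /t/ transparent; 15 /u/ → [+nasal]; 16 /s/ transparent; 17 /t/ transparent; word edge.
Targets with no active source: positions 1 3 9 stay [-nasal].
[+nasal] positions on the surface: 5 7 10 11 13 15.

6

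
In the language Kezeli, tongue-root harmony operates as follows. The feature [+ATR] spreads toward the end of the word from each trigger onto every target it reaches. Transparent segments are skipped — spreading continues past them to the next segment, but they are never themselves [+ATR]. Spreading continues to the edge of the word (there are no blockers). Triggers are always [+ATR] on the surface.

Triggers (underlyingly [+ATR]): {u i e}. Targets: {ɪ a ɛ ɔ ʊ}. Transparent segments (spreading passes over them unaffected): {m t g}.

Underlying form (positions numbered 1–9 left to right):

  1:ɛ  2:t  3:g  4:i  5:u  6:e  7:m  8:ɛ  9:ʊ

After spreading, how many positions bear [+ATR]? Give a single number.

From /i/ at 4 rightward: 5 /u/ is itself a trigger — this domain ends here.
From /u/ at 5 rightward: 6 /e/ is itself a trigger — this domain ends here.
From /e/ at 6 rightward: 7 /m/ transparent; 8 /ɛ/ → [+ATR]; 9 /ʊ/ → [+ATR]; word edge.
Target with no active source: position 1 stays [-ATR].
[+ATR] positions on the surface: 4 5 6 8 9.

5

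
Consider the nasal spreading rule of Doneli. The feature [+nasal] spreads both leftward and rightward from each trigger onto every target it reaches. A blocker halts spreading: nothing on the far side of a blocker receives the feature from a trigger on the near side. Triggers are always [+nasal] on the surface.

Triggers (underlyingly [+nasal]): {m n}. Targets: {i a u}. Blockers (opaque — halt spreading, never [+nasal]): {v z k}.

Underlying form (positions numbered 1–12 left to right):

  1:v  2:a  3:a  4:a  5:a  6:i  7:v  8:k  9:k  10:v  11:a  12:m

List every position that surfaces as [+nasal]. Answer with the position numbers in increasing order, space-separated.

From /m/ at 12 rightward: word edge.
From /m/ at 12 leftward: 11 /a/ → [+nasal]; 10 /v/ blocks.
Targets with no active source: positions 2 3 4 5 6 stay [-nasal].

11 12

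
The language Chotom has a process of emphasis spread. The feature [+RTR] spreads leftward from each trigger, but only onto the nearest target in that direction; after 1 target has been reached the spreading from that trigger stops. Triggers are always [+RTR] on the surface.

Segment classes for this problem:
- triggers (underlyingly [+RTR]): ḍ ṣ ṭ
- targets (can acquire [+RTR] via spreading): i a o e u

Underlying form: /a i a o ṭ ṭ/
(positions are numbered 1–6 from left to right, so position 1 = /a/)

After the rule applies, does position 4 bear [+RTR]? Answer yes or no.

yes

From /ṭ/ at 5 leftward: 4 /o/ → [+RTR]; bound reached.
From /ṭ/ at 6 leftward: 5 /ṭ/ is itself a trigger — this domain ends here.
Targets with no active source: positions 1 2 3 stay [-emphatic].
[+RTR] positions on the surface: 4 5 6.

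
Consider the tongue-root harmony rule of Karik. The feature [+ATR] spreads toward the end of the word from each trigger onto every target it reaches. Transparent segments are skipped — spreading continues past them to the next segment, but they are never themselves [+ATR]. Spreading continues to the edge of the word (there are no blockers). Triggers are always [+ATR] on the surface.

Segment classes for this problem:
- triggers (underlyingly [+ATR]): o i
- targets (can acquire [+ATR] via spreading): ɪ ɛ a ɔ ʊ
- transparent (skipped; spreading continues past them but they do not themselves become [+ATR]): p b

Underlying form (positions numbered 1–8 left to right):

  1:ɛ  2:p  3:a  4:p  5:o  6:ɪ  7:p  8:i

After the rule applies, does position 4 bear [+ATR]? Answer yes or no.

no

From /o/ at 5 rightward: 6 /ɪ/ → [+ATR]; 7 /p/ transparent; 8 /i/ is itself a trigger — this domain ends here.
From /i/ at 8 rightward: word edge.
Targets with no active source: positions 1 3 stay [-ATR].
[+ATR] positions on the surface: 5 6 8.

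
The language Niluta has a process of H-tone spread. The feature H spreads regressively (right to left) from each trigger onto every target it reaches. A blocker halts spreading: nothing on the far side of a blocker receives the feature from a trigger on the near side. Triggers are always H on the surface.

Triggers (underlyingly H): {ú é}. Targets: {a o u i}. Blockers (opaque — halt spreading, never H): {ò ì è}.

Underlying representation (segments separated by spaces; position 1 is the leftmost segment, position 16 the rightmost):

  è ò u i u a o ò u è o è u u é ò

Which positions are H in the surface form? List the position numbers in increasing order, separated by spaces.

13 14 15

From /é/ at 15 leftward: 14 /u/ → H; 13 /u/ → H; 12 /è/ blocks.
Targets with no active source: positions 3 4 5 6 7 9 11 stay [-high tone].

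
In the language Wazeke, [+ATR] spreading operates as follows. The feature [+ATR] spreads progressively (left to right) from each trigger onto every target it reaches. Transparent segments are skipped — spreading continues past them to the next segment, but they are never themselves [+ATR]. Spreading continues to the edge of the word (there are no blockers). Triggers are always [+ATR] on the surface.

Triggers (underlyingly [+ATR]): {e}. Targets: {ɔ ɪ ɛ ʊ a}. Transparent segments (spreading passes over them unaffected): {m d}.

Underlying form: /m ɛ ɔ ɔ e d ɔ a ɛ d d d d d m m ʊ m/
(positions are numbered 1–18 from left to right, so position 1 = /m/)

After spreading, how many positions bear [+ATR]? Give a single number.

5

From /e/ at 5 rightward: 6 /d/ transparent; 7 /ɔ/ → [+ATR]; 8 /a/ → [+ATR]; 9 /ɛ/ → [+ATR]; 10 /d/ transparent; 11 /d/ transparent; 12 /d/ transparent; 13 /d/ transparent; 14 /d/ transparent; 15 /m/ transparent; 16 /m/ transparent; 17 /ʊ/ → [+ATR]; 18 /m/ transparent; word edge.
Targets with no active source: positions 2 3 4 stay [-ATR].
[+ATR] positions on the surface: 5 7 8 9 17.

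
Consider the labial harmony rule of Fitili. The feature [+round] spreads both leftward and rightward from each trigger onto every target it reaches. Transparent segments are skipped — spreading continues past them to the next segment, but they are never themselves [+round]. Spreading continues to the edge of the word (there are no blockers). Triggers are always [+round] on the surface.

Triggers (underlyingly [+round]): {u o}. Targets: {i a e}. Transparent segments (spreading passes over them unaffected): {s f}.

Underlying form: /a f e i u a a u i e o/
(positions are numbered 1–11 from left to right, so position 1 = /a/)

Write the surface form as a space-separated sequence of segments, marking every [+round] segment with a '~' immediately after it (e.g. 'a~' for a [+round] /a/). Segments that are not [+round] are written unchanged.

From /u/ at 5 rightward: 6 /a/ → [+round]; 7 /a/ → [+round]; 8 /u/ is itself a trigger — this domain ends here.
From /u/ at 5 leftward: 4 /i/ → [+round]; 3 /e/ → [+round]; 2 /f/ transparent; 1 /a/ → [+round]; word edge.
From /u/ at 8 rightward: 9 /i/ → [+round]; 10 /e/ → [+round]; 11 /o/ is itself a trigger — this domain ends here.
From /u/ at 8 leftward: 7 /a/ → [+round]; 6 /a/ → [+round]; 5 /u/ is itself a trigger — this domain ends here.
From /o/ at 11 rightward: word edge.
From /o/ at 11 leftward: 10 /e/ → [+round]; 9 /i/ → [+round]; 8 /u/ is itself a trigger — this domain ends here.
[+round] positions on the surface: 1 3 4 5 6 7 8 9 10 11.

a~ f e~ i~ u~ a~ a~ u~ i~ e~ o~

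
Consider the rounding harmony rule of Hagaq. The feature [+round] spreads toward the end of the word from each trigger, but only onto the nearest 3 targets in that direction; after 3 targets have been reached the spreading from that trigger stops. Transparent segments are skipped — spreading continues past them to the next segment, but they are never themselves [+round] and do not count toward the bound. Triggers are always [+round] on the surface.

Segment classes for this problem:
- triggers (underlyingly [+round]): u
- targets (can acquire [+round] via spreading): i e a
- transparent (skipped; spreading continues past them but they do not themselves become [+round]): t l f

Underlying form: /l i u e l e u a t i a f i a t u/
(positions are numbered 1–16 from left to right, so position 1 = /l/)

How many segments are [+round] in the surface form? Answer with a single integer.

From /u/ at 3 rightward: 4 /e/ → [+round]; 5 /l/ transparent; 6 /e/ → [+round]; 7 /u/ is itself a trigger — this domain ends here.
From /u/ at 7 rightward: 8 /a/ → [+round]; 9 /t/ transparent; 10 /i/ → [+round]; 11 /a/ → [+round]; bound reached.
From /u/ at 16 rightward: word edge.
Targets with no active source: positions 2 13 14 stay [-round].
[+round] positions on the surface: 3 4 6 7 8 10 11 16.

8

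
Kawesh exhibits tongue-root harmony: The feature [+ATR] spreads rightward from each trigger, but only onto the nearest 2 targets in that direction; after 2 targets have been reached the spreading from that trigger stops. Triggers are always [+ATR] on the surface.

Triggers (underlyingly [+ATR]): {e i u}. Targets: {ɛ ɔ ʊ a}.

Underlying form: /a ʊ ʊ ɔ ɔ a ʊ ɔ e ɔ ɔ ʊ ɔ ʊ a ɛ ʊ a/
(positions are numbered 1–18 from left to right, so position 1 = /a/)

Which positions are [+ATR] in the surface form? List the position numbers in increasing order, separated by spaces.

From /e/ at 9 rightward: 10 /ɔ/ → [+ATR]; 11 /ɔ/ → [+ATR]; bound reached.
Targets with no active source: positions 1 2 3 4 5 6 7 8 12 13 14 15 16 17 18 stay [-ATR].

9 10 11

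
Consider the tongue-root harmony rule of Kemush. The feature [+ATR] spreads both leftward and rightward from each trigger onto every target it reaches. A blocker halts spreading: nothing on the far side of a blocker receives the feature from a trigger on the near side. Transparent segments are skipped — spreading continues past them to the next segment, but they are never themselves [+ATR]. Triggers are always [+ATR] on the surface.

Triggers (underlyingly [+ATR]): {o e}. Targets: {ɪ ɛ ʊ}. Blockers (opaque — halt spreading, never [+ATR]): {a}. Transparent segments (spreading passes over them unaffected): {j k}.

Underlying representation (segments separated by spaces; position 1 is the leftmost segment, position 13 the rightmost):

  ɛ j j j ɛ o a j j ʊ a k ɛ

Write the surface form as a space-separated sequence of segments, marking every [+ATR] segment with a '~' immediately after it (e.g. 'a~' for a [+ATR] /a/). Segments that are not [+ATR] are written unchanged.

From /o/ at 6 rightward: 7 /a/ blocks.
From /o/ at 6 leftward: 5 /ɛ/ → [+ATR]; 4 /j/ transparent; 3 /j/ transparent; 2 /j/ transparent; 1 /ɛ/ → [+ATR]; word edge.
Targets with no active source: positions 10 13 stay [-ATR].
[+ATR] positions on the surface: 1 5 6.

ɛ~ j j j ɛ~ o~ a j j ʊ a k ɛ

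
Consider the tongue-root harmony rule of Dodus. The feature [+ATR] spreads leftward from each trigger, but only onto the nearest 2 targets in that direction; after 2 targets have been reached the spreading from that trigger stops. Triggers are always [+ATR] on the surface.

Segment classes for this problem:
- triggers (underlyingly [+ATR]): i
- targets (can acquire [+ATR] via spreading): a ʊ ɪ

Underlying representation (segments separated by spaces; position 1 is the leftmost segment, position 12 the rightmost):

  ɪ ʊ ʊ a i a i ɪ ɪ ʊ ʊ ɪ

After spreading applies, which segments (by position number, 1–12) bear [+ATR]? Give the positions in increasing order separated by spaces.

3 4 5 6 7

From /i/ at 5 leftward: 4 /a/ → [+ATR]; 3 /ʊ/ → [+ATR]; bound reached.
From /i/ at 7 leftward: 6 /a/ → [+ATR]; 5 /i/ is itself a trigger — this domain ends here.
Targets with no active source: positions 1 2 8 9 10 11 12 stay [-ATR].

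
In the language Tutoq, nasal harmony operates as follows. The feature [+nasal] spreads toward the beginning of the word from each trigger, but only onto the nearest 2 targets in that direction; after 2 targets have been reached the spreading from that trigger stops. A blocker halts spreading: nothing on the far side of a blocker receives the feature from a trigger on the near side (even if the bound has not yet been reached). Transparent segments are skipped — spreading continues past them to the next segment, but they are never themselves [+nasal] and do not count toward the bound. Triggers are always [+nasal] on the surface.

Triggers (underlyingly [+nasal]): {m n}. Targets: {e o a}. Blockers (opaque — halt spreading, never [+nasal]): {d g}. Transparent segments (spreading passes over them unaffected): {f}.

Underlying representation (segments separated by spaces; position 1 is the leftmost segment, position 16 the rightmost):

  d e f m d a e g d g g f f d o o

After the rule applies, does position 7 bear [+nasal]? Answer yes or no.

no

From /m/ at 4 leftward: 3 /f/ transparent; 2 /e/ → [+nasal]; 1 /d/ blocks.
Targets with no active source: positions 6 7 15 16 stay [-nasal].
[+nasal] positions on the surface: 2 4.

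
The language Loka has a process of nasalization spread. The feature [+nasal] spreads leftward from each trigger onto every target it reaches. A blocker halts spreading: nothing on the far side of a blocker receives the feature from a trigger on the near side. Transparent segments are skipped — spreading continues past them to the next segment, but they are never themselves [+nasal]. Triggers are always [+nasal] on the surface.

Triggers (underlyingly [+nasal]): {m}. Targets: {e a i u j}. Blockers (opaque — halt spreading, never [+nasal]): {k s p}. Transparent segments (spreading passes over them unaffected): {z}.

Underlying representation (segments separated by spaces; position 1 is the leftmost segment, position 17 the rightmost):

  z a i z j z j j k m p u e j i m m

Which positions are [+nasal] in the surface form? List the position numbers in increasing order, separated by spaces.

10 12 13 14 15 16 17

From /m/ at 10 leftward: 9 /k/ blocks.
From /m/ at 16 leftward: 15 /i/ → [+nasal]; 14 /j/ → [+nasal]; 13 /e/ → [+nasal]; 12 /u/ → [+nasal]; 11 /p/ blocks.
From /m/ at 17 leftward: 16 /m/ is itself a trigger — this domain ends here.
Targets with no active source: positions 2 3 5 7 8 stay [-nasal].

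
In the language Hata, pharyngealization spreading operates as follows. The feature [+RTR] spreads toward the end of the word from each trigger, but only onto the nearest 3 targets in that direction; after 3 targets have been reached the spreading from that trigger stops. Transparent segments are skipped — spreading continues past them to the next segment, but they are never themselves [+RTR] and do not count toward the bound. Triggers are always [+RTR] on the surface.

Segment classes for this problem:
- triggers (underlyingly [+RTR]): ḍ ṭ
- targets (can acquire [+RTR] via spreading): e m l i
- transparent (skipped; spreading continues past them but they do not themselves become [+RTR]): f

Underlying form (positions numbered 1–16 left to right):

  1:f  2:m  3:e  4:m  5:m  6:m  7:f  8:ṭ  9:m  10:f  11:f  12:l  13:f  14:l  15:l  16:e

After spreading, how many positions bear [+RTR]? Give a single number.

From /ṭ/ at 8 rightward: 9 /m/ → [+RTR]; 10 /f/ transparent; 11 /f/ transparent; 12 /l/ → [+RTR]; 13 /f/ transparent; 14 /l/ → [+RTR]; bound reached.
Targets with no active source: positions 2 3 4 5 6 15 16 stay [-emphatic].
[+RTR] positions on the surface: 8 9 12 14.

4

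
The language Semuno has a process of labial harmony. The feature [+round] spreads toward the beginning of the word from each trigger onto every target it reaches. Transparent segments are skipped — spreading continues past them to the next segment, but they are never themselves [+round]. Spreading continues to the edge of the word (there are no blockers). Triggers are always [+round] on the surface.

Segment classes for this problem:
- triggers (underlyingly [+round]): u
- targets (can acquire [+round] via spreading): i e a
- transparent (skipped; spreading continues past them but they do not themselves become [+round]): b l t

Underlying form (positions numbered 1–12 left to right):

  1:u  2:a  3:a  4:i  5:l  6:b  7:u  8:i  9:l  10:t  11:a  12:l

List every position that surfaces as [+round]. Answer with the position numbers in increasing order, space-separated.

1 2 3 4 7

From /u/ at 1 leftward: word edge.
From /u/ at 7 leftward: 6 /b/ transparent; 5 /l/ transparent; 4 /i/ → [+round]; 3 /a/ → [+round]; 2 /a/ → [+round]; 1 /u/ is itself a trigger — this domain ends here.
Targets with no active source: positions 8 11 stay [-round].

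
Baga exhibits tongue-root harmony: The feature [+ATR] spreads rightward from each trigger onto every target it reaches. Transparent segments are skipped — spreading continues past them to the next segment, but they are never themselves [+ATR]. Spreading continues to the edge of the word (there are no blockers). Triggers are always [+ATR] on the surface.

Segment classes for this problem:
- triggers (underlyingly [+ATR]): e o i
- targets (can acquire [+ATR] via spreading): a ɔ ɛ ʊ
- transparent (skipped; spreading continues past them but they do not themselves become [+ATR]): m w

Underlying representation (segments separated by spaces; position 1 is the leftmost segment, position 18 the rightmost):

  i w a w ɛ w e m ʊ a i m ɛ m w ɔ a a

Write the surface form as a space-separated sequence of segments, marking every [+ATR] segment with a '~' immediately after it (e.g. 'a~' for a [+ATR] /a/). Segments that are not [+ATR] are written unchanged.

From /i/ at 1 rightward: 2 /w/ transparent; 3 /a/ → [+ATR]; 4 /w/ transparent; 5 /ɛ/ → [+ATR]; 6 /w/ transparent; 7 /e/ is itself a trigger — this domain ends here.
From /e/ at 7 rightward: 8 /m/ transparent; 9 /ʊ/ → [+ATR]; 10 /a/ → [+ATR]; 11 /i/ is itself a trigger — this domain ends here.
From /i/ at 11 rightward: 12 /m/ transparent; 13 /ɛ/ → [+ATR]; 14 /m/ transparent; 15 /w/ transparent; 16 /ɔ/ → [+ATR]; 17 /a/ → [+ATR]; 18 /a/ → [+ATR]; word edge.
[+ATR] positions on the surface: 1 3 5 7 9 10 11 13 16 17 18.

i~ w a~ w ɛ~ w e~ m ʊ~ a~ i~ m ɛ~ m w ɔ~ a~ a~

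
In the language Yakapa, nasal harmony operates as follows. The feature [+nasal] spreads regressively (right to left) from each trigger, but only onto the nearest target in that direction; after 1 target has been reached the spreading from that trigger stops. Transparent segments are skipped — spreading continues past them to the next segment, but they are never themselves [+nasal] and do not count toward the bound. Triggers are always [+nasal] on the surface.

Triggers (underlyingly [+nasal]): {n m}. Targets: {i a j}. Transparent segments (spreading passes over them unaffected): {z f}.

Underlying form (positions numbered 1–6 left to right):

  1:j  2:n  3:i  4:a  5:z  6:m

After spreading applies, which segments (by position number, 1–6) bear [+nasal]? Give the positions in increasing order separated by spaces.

1 2 4 6

From /n/ at 2 leftward: 1 /j/ → [+nasal]; bound reached.
From /m/ at 6 leftward: 5 /z/ transparent; 4 /a/ → [+nasal]; bound reached.
Target with no active source: position 3 stays [-nasal].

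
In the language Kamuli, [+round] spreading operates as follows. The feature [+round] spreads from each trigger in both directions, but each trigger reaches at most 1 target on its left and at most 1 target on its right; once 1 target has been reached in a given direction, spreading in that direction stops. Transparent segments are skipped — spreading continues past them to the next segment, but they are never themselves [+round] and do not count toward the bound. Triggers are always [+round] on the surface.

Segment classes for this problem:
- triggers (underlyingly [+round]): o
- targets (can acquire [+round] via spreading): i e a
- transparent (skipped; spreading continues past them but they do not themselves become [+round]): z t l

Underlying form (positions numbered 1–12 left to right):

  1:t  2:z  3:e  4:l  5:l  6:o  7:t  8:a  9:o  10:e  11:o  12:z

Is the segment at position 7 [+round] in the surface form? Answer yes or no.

From /o/ at 6 rightward: 7 /t/ transparent; 8 /a/ → [+round]; bound reached.
From /o/ at 6 leftward: 5 /l/ transparent; 4 /l/ transparent; 3 /e/ → [+round]; bound reached.
From /o/ at 9 rightward: 10 /e/ → [+round]; bound reached.
From /o/ at 9 leftward: 8 /a/ → [+round]; bound reached.
From /o/ at 11 rightward: 12 /z/ transparent; word edge.
From /o/ at 11 leftward: 10 /e/ → [+round]; bound reached.
[+round] positions on the surface: 3 6 8 9 10 11.

no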